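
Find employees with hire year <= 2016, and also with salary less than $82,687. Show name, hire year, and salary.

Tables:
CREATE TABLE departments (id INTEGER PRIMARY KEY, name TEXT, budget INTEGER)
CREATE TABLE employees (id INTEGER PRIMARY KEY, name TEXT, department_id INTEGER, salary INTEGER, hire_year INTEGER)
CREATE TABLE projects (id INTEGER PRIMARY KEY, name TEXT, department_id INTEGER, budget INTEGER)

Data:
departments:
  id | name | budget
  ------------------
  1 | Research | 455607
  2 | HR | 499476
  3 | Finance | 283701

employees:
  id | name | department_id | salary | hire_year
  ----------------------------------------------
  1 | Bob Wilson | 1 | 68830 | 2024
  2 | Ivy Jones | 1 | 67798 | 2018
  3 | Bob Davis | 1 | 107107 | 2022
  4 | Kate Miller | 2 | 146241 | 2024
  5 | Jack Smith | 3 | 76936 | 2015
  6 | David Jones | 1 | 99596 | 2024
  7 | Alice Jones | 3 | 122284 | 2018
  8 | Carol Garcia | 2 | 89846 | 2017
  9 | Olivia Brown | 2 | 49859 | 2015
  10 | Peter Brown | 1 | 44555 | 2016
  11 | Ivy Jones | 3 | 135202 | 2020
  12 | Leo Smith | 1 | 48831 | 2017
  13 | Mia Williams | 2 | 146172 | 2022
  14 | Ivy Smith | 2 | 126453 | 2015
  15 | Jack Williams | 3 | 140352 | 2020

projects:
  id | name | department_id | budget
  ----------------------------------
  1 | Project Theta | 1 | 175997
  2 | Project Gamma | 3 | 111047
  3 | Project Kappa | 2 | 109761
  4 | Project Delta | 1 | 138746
SELECT name, hire_year, salary FROM employees WHERE hire_year <= 2016 AND salary < 82687

Execution result:
name | hire_year | salary
Jack Smith | 2015 | 76936
Olivia Brown | 2015 | 49859
Peter Brown | 2016 | 44555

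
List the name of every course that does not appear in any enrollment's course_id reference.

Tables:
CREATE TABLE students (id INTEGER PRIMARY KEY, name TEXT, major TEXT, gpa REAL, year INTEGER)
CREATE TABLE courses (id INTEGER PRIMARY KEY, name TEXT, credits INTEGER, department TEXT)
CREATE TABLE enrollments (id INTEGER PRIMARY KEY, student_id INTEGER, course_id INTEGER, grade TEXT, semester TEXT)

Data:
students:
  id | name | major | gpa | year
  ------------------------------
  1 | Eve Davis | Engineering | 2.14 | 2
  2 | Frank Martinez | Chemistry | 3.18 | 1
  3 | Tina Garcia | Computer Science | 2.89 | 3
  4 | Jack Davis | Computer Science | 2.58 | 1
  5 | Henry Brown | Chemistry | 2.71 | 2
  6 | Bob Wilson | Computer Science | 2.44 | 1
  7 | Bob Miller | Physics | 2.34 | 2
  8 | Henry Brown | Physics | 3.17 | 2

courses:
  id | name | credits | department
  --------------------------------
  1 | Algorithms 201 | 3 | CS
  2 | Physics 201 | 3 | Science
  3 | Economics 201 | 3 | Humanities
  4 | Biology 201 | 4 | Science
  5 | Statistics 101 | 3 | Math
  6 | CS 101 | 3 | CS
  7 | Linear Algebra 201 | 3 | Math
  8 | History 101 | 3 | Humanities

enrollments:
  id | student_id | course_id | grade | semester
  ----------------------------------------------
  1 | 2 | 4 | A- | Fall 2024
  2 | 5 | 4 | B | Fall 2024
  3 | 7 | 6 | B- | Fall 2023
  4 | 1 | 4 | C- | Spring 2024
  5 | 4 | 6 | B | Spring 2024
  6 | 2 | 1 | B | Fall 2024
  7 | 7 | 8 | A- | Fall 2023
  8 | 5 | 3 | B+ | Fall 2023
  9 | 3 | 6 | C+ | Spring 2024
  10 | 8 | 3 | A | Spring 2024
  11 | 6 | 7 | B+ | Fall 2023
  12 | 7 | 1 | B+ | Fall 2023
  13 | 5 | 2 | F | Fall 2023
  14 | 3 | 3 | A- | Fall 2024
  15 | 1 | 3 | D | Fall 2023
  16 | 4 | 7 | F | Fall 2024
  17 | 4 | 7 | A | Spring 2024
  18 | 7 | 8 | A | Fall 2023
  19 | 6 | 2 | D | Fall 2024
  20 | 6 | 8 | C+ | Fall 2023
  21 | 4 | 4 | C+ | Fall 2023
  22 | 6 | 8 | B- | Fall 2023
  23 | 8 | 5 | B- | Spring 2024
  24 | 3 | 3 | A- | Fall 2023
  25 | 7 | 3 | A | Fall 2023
SELECT p.name FROM courses p LEFT JOIN enrollments c ON c.course_id = p.id WHERE c.id IS NULL

Execution result:
(no rows)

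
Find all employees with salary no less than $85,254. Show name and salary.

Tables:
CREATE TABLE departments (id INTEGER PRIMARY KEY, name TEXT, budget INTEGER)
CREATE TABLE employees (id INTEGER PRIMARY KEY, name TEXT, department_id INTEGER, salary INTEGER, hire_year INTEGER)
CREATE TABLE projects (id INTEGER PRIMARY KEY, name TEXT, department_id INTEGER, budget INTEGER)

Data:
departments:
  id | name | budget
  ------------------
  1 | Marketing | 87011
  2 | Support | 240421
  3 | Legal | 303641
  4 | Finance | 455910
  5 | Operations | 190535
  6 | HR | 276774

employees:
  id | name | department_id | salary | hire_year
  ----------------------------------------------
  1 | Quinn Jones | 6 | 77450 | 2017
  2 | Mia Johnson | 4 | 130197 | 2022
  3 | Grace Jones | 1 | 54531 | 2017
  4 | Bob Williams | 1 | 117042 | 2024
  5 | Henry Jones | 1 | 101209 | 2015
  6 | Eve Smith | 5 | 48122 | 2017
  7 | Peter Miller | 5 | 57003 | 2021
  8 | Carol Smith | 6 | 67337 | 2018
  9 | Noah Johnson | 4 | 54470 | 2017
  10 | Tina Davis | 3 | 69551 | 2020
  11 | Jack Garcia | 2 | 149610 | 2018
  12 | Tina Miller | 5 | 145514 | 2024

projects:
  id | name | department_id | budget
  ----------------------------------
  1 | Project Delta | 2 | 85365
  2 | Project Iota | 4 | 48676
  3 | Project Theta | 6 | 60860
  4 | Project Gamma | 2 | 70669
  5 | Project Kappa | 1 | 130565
SELECT name, salary FROM employees WHERE salary >= 85254

Execution result:
name | salary
Mia Johnson | 130197
Bob Williams | 117042
Henry Jones | 101209
Jack Garcia | 149610
Tina Miller | 145514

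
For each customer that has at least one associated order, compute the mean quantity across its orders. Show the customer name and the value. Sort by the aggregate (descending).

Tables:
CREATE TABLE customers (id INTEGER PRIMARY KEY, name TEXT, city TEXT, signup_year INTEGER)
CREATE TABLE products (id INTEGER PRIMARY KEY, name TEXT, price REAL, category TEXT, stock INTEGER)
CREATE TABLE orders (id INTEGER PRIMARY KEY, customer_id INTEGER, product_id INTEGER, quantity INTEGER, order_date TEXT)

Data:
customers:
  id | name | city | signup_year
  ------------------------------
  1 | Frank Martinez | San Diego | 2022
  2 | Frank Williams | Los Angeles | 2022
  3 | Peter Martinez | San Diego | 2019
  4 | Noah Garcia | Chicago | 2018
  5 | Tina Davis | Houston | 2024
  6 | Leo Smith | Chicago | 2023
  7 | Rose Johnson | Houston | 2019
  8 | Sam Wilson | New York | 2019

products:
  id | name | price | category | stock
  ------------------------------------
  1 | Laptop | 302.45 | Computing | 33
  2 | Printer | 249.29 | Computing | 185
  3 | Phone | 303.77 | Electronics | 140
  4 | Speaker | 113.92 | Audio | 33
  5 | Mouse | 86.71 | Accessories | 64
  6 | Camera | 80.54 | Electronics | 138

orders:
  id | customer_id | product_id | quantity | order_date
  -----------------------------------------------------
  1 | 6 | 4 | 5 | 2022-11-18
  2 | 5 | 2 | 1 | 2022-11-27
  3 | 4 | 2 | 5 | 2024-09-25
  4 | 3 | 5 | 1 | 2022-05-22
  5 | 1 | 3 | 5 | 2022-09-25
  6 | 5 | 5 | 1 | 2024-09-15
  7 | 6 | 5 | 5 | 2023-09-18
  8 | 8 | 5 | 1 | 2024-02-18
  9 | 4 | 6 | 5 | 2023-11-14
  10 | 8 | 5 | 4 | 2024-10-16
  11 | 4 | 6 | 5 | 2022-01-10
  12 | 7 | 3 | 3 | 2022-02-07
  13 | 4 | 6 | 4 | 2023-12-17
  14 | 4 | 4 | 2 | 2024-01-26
SELECT p.name, AVG(c.quantity) AS avg_quantity FROM orders c JOIN customers p ON c.customer_id = p.id GROUP BY p.id, p.name ORDER BY avg_quantity DESC

Execution result:
name | avg_quantity
Frank Martinez | 5.00
Leo Smith | 5.00
Noah Garcia | 4.20
Rose Johnson | 3.00
Sam Wilson | 2.50
Peter Martinez | 1.00
Tina Davis | 1.00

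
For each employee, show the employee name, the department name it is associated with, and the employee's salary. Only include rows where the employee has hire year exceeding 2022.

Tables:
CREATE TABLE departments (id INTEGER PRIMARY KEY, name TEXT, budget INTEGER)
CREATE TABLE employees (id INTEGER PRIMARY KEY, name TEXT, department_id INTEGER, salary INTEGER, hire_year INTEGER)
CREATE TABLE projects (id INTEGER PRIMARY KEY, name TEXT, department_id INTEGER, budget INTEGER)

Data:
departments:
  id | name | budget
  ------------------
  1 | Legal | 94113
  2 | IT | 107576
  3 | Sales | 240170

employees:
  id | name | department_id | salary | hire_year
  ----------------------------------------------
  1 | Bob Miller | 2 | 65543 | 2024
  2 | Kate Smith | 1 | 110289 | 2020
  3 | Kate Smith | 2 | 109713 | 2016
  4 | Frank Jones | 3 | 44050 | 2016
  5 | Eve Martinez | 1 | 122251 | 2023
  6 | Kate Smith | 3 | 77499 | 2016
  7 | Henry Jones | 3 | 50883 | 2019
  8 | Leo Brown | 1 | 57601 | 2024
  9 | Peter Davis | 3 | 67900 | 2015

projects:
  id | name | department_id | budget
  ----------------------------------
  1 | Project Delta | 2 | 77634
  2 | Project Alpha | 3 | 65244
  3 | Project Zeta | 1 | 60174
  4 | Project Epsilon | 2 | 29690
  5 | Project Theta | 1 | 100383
SELECT c.name, p.name AS department, c.salary FROM employees c JOIN departments p ON c.department_id = p.id WHERE c.hire_year > 2022

Execution result:
name | department | salary
Bob Miller | IT | 65543
Eve Martinez | Legal | 122251
Leo Brown | Legal | 57601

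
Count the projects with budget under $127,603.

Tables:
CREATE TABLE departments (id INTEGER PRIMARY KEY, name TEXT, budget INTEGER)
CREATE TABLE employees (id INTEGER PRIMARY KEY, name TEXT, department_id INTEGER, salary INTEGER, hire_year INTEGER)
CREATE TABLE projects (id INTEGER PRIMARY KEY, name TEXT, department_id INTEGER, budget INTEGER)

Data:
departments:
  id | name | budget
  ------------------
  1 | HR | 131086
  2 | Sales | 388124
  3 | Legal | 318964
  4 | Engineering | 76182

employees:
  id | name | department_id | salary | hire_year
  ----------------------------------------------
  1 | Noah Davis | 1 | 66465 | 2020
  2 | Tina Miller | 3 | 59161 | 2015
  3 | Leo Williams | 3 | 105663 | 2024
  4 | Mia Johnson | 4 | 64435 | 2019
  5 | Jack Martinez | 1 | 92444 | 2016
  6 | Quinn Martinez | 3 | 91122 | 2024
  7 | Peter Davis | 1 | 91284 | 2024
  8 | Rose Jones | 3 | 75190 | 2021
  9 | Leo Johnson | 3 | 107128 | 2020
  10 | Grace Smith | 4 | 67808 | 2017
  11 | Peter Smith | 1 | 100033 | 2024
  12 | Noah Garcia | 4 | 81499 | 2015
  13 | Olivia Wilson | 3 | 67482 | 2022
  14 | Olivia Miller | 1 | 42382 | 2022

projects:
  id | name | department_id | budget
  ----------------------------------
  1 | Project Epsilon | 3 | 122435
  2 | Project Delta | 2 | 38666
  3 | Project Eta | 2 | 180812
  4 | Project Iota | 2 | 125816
SELECT COUNT(*) FROM projects WHERE budget < 127603

Execution result:
3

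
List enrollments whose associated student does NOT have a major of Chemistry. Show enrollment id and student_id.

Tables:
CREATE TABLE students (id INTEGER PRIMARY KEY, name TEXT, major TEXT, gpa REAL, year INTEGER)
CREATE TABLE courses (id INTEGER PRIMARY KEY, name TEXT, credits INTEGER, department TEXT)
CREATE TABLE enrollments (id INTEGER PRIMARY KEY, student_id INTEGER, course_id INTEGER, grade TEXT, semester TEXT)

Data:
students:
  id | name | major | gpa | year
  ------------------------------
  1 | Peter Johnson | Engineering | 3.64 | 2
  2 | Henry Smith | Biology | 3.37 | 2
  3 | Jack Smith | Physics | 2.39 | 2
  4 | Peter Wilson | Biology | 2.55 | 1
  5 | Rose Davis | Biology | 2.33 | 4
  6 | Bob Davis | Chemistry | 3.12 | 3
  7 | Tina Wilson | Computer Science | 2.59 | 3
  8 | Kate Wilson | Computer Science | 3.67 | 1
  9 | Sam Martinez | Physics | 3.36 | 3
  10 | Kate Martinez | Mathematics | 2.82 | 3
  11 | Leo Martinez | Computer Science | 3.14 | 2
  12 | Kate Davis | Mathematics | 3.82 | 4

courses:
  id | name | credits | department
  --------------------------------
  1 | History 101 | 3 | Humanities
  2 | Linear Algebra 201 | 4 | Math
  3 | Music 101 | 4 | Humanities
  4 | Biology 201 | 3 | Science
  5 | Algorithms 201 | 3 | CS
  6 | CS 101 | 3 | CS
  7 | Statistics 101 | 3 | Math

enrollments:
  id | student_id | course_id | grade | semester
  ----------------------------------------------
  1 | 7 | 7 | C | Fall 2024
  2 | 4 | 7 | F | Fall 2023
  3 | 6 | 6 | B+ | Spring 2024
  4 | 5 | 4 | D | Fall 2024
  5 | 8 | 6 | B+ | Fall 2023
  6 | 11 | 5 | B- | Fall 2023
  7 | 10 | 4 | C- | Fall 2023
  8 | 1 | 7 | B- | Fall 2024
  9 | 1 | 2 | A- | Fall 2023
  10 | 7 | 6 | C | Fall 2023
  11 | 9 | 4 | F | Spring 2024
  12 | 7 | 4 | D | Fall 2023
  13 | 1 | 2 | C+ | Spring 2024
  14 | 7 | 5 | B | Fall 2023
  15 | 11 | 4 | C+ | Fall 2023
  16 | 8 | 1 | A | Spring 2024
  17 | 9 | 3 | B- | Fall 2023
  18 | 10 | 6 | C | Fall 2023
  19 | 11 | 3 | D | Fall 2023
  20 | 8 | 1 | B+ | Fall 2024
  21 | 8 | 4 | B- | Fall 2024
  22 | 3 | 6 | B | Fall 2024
SELECT id, student_id FROM enrollments WHERE student_id NOT IN (SELECT id FROM students WHERE major = 'Chemistry')

Execution result:
id | student_id
1 | 7
2 | 4
4 | 5
5 | 8
6 | 11
7 | 10
8 | 1
9 | 1
10 | 7
11 | 9
12 | 7
13 | 1
14 | 7
15 | 11
16 | 8
17 | 9
18 | 10
19 | 11
20 | 8
21 | 8
22 | 3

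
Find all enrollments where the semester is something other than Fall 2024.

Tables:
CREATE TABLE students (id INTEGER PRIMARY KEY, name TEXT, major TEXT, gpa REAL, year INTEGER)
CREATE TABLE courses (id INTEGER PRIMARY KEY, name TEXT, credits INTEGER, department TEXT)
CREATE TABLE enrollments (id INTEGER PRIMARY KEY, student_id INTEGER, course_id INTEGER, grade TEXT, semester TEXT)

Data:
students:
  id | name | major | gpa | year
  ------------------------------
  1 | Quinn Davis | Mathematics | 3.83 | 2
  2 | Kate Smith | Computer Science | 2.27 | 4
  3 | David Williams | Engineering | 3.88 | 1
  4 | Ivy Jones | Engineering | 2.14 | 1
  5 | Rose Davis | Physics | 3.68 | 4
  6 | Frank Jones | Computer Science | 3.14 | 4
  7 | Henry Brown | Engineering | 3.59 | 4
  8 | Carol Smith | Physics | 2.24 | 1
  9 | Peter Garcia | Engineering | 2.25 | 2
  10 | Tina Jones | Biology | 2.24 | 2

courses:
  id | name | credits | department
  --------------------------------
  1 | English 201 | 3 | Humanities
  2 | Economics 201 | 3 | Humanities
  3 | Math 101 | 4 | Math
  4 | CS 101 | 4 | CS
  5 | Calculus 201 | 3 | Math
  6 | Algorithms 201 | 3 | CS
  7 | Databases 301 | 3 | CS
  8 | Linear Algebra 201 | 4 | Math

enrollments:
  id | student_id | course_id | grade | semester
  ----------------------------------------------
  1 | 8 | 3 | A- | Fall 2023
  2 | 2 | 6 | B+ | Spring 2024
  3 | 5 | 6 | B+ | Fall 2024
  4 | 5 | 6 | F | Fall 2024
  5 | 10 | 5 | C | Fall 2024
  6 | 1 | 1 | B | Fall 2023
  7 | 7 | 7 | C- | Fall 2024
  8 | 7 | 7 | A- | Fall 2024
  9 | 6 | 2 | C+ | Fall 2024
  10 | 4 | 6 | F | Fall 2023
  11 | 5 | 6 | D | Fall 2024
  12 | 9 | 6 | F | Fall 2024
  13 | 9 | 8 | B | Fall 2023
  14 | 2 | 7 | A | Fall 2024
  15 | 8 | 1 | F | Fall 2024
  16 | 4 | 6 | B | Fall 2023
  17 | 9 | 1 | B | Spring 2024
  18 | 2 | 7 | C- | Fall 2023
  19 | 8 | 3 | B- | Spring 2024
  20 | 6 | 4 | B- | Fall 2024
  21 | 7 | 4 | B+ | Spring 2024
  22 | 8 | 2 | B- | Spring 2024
SELECT id, semester FROM enrollments WHERE semester <> 'Fall 2024'

Execution result:
id | semester
1 | Fall 2023
2 | Spring 2024
6 | Fall 2023
10 | Fall 2023
13 | Fall 2023
16 | Fall 2023
17 | Spring 2024
18 | Fall 2023
19 | Spring 2024
21 | Spring 2024
22 | Spring 2024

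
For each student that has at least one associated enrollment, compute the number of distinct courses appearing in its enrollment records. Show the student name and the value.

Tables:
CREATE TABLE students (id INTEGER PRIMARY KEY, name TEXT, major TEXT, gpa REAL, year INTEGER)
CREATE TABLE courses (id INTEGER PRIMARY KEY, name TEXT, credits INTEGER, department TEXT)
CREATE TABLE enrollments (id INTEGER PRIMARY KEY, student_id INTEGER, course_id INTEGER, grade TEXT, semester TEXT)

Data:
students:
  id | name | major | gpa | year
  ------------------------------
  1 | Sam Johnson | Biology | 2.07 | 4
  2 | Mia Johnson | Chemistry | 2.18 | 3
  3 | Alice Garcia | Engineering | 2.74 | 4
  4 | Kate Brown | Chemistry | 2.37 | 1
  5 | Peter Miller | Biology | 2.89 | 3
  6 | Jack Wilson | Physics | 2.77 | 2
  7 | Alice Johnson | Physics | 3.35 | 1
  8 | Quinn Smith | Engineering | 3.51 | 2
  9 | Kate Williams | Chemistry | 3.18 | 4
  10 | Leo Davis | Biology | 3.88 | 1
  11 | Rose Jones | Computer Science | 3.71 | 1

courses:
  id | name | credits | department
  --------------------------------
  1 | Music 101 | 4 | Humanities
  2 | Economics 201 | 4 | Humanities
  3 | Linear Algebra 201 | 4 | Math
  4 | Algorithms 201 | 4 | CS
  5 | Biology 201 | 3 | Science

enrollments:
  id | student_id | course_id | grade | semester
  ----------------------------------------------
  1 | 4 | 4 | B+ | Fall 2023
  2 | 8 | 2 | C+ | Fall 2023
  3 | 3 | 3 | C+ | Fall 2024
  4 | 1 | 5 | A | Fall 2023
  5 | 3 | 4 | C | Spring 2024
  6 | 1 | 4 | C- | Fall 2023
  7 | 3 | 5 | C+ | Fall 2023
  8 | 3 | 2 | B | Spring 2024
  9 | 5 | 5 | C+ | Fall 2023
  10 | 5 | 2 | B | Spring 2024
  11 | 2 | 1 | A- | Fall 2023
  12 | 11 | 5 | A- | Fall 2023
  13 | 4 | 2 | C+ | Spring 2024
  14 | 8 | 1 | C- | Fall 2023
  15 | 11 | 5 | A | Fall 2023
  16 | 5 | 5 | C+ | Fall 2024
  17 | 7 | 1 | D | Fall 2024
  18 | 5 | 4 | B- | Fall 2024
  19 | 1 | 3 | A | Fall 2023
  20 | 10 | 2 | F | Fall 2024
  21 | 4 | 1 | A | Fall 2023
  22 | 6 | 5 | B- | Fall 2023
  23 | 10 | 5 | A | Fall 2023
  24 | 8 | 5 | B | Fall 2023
SELECT p.name, COUNT(DISTINCT c.course_id) AS distinct_course_count FROM enrollments c JOIN students p ON c.student_id = p.id GROUP BY p.id, p.name

Execution result:
name | distinct_course_count
Sam Johnson | 3
Mia Johnson | 1
Alice Garcia | 4
Kate Brown | 3
Peter Miller | 3
Jack Wilson | 1
Alice Johnson | 1
Quinn Smith | 3
Leo Davis | 2
Rose Jones | 1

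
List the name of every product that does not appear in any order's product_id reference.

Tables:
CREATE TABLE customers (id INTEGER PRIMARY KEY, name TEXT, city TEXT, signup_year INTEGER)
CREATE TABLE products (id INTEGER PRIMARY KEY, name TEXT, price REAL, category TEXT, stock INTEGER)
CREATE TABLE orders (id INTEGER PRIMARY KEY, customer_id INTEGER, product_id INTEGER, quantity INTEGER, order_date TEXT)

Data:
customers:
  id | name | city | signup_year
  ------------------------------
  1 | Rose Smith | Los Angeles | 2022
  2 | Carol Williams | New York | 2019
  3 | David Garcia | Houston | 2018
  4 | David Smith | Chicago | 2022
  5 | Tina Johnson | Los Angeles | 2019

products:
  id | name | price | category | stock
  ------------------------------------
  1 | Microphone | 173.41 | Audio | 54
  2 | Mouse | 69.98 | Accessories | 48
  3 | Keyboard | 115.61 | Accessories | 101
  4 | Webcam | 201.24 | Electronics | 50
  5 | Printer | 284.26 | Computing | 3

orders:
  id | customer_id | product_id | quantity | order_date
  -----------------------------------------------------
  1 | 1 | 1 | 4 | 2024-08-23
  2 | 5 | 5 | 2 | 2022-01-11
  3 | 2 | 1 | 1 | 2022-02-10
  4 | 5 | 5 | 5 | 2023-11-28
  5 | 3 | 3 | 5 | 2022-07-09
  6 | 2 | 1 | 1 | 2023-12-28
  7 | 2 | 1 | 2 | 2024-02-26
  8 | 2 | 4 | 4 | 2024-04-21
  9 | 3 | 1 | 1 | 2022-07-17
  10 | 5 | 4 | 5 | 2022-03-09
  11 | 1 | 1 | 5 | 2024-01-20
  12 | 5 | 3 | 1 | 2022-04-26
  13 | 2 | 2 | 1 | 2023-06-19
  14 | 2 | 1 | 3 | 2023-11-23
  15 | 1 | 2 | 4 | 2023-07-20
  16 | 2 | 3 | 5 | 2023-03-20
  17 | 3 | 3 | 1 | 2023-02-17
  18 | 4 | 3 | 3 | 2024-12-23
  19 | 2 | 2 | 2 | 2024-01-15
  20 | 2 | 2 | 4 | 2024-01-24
SELECT p.name FROM products p LEFT JOIN orders c ON c.product_id = p.id WHERE c.id IS NULL

Execution result:
(no rows)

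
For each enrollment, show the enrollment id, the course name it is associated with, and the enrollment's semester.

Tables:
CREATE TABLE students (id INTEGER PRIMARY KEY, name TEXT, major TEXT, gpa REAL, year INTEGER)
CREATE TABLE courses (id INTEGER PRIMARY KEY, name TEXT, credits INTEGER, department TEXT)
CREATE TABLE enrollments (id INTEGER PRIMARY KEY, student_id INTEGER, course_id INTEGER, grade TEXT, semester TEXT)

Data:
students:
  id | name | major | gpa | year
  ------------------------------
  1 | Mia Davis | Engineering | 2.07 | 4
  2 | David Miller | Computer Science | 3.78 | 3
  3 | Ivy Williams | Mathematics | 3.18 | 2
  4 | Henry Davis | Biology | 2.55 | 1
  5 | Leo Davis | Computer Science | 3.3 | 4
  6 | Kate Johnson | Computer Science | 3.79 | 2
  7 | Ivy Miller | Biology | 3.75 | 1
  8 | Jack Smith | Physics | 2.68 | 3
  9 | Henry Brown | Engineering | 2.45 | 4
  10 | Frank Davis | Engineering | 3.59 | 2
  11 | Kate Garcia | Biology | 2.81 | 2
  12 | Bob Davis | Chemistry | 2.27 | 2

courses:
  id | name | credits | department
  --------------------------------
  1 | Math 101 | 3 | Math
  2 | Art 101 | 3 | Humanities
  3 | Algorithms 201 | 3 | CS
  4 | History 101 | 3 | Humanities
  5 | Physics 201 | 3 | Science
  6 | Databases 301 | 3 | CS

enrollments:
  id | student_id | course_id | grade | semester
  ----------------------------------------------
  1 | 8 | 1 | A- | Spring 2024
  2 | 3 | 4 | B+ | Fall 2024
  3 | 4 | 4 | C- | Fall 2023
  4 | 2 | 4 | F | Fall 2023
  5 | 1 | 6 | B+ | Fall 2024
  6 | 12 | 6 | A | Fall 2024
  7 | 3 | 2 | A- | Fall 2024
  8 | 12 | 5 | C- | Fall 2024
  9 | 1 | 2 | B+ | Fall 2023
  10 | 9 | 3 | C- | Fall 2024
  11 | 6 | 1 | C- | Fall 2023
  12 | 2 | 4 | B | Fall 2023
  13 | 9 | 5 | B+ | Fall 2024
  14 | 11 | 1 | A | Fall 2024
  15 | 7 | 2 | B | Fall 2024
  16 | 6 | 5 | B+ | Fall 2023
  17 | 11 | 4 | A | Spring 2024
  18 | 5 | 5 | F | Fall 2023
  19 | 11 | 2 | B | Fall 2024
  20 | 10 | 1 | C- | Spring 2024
SELECT c.id, p.name AS course, c.semester FROM enrollments c JOIN courses p ON c.course_id = p.id

Execution result:
id | course | semester
1 | Math 101 | Spring 2024
2 | History 101 | Fall 2024
3 | History 101 | Fall 2023
4 | History 101 | Fall 2023
5 | Databases 301 | Fall 2024
6 | Databases 301 | Fall 2024
7 | Art 101 | Fall 2024
8 | Physics 201 | Fall 2024
9 | Art 101 | Fall 2023
10 | Algorithms 201 | Fall 2024
11 | Math 101 | Fall 2023
12 | History 101 | Fall 2023
13 | Physics 201 | Fall 2024
14 | Math 101 | Fall 2024
15 | Art 101 | Fall 2024
16 | Physics 201 | Fall 2023
17 | History 101 | Spring 2024
18 | Physics 201 | Fall 2023
19 | Art 101 | Fall 2024
20 | Math 101 | Spring 2024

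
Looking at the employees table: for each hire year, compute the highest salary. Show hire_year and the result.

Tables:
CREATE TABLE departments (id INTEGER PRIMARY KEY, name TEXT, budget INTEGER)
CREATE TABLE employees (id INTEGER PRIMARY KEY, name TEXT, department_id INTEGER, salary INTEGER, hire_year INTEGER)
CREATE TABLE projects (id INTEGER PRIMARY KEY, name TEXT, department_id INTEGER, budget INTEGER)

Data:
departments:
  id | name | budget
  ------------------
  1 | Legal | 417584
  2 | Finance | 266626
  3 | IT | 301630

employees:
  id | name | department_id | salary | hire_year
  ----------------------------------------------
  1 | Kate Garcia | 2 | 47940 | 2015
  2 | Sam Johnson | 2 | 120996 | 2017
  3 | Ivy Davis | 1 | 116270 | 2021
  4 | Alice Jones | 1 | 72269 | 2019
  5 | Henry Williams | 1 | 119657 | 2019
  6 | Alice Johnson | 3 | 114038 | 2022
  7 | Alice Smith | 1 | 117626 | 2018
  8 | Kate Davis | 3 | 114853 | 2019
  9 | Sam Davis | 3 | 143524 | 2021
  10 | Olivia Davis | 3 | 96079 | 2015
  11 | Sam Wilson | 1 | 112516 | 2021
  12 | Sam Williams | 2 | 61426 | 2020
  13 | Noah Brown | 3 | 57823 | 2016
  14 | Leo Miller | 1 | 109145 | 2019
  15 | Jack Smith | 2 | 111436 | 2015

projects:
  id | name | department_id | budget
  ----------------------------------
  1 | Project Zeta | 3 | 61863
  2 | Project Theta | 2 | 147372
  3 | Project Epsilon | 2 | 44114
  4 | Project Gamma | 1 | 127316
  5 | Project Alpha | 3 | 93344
SELECT hire_year, MAX(salary) AS max_salary FROM employees GROUP BY hire_year

Execution result:
hire_year | max_salary
2015 | 111436
2016 | 57823
2017 | 120996
2018 | 117626
2019 | 119657
2020 | 61426
2021 | 143524
2022 | 114038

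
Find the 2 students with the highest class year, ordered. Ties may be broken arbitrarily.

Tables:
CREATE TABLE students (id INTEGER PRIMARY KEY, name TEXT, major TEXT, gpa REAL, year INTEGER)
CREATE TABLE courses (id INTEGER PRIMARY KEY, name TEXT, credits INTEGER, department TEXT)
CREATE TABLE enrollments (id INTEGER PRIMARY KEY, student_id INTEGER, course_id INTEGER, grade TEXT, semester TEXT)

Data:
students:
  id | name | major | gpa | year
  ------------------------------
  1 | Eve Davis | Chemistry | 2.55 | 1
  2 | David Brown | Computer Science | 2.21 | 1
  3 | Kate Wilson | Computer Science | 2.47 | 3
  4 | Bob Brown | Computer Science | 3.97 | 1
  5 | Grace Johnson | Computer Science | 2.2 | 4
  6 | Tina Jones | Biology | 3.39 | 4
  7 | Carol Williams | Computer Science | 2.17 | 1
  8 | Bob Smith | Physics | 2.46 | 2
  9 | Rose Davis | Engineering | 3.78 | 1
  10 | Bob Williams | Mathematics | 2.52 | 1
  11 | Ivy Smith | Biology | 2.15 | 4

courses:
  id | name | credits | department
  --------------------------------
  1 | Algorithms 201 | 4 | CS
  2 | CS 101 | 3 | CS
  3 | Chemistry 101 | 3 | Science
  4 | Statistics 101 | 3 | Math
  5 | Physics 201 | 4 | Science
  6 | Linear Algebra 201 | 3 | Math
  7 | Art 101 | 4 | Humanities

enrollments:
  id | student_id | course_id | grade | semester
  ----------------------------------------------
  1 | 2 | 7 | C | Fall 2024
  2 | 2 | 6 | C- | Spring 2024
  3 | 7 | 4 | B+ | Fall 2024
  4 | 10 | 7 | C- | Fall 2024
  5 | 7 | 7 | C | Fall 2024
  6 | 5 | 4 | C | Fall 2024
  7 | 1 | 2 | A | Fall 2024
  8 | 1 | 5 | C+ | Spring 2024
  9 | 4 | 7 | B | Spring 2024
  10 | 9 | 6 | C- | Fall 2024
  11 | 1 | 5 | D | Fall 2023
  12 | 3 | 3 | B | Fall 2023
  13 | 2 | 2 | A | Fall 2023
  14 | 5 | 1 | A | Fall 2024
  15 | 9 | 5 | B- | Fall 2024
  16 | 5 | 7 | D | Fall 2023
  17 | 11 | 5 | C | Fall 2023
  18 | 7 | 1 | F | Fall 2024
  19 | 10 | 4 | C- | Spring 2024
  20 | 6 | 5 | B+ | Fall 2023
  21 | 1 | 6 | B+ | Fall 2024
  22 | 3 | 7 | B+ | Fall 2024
SELECT name, year FROM students ORDER BY year DESC LIMIT 2

Execution result:
name | year
Grace Johnson | 4
Tina Jones | 4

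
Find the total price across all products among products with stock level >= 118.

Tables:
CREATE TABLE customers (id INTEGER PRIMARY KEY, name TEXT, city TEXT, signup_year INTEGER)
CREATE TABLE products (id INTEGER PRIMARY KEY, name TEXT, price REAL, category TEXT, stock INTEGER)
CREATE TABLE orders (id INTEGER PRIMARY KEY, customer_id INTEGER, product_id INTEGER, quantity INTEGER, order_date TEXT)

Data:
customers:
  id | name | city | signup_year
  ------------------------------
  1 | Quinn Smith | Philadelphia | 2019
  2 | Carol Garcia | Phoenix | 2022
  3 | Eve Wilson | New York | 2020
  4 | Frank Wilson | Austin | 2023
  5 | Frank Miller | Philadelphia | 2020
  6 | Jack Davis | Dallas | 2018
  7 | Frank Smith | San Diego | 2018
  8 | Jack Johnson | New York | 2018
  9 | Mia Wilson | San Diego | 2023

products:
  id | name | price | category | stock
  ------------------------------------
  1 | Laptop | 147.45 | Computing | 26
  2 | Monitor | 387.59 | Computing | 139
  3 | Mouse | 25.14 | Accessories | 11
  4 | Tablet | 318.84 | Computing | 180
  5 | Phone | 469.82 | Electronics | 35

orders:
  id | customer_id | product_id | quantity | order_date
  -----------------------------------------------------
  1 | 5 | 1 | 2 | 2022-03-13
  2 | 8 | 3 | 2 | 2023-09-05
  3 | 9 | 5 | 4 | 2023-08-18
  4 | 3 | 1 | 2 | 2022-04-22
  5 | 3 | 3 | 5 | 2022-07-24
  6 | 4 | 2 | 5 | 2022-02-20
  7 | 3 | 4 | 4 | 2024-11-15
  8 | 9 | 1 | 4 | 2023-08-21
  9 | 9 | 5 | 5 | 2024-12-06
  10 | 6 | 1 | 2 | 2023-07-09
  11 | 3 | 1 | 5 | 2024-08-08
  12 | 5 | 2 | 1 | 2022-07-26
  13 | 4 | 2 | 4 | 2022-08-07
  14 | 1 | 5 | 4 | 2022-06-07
SELECT SUM(price) FROM products WHERE stock >= 118

Execution result:
706.43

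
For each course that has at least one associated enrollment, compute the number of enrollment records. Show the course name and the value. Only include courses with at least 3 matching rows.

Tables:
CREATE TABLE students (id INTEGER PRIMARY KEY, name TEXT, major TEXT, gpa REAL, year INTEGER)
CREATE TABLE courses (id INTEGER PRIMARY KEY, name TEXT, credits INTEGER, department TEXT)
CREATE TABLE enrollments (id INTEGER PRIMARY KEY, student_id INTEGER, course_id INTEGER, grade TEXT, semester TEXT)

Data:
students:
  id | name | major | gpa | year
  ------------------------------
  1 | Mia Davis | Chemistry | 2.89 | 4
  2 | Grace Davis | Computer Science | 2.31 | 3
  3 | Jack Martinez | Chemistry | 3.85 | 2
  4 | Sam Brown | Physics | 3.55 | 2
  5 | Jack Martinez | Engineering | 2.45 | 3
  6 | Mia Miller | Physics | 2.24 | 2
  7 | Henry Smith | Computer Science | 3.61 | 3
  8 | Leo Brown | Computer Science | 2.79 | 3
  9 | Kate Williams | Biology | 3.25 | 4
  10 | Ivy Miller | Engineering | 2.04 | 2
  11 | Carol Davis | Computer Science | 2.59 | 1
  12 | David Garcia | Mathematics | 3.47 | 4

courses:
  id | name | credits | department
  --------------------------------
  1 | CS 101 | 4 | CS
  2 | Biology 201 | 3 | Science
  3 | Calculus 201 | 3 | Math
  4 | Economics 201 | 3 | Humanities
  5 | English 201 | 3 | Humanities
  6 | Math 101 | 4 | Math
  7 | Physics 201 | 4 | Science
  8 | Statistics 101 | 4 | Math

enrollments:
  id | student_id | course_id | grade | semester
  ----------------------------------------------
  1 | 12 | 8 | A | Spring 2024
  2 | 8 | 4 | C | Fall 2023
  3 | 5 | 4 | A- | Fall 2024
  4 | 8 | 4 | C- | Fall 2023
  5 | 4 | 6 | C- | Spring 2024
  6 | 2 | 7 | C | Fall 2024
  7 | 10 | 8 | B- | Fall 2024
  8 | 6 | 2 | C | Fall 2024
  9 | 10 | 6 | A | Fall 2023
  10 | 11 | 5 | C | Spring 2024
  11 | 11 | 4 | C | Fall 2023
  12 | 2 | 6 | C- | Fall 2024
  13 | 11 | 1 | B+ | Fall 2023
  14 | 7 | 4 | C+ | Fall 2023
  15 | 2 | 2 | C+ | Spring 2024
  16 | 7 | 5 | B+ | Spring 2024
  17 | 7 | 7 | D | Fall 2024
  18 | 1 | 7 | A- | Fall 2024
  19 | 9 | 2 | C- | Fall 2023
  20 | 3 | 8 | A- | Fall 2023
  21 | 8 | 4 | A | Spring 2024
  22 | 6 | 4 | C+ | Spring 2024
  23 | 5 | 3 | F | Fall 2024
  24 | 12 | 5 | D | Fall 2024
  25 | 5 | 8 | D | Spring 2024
SELECT p.name, COUNT(*) AS n FROM enrollments c JOIN courses p ON c.course_id = p.id GROUP BY p.id, p.name HAVING COUNT(*) >= 3

Execution result:
name | n
Biology 201 | 3
Economics 201 | 7
English 201 | 3
Math 101 | 3
Physics 201 | 3
Statistics 101 | 4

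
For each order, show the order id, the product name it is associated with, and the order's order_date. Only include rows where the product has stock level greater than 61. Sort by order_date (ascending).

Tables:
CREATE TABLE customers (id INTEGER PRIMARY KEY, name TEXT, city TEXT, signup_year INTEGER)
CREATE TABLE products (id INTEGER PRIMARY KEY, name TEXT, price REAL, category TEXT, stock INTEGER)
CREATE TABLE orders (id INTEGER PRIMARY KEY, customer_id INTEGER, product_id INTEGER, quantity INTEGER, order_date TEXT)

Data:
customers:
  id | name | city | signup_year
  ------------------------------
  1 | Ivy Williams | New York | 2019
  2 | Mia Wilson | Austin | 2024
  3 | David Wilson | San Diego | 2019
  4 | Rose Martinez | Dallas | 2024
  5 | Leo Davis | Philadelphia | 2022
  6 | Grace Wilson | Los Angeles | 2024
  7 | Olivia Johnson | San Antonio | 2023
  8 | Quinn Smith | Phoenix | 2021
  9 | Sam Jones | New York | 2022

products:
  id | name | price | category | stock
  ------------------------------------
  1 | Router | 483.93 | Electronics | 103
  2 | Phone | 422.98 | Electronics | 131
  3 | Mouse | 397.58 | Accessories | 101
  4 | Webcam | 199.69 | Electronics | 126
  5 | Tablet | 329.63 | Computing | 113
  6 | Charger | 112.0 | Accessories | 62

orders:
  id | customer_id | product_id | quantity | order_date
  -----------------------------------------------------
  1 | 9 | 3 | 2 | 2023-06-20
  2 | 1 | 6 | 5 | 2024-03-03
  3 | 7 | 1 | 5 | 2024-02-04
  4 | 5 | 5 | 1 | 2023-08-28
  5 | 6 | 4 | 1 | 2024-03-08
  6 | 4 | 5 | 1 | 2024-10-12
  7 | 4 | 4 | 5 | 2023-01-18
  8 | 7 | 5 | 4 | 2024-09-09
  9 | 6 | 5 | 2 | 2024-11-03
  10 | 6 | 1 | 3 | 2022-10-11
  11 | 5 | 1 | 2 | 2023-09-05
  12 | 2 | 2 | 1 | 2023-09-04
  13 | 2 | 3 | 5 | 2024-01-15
SELECT c.id, p.name AS product, c.order_date FROM orders c JOIN products p ON c.product_id = p.id WHERE p.stock > 61 ORDER BY c.order_date ASC

Execution result:
id | product | order_date
10 | Router | 2022-10-11
7 | Webcam | 2023-01-18
1 | Mouse | 2023-06-20
4 | Tablet | 2023-08-28
12 | Phone | 2023-09-04
11 | Router | 2023-09-05
13 | Mouse | 2024-01-15
3 | Router | 2024-02-04
2 | Charger | 2024-03-03
5 | Webcam | 2024-03-08
8 | Tablet | 2024-09-09
6 | Tablet | 2024-10-12
9 | Tablet | 2024-11-03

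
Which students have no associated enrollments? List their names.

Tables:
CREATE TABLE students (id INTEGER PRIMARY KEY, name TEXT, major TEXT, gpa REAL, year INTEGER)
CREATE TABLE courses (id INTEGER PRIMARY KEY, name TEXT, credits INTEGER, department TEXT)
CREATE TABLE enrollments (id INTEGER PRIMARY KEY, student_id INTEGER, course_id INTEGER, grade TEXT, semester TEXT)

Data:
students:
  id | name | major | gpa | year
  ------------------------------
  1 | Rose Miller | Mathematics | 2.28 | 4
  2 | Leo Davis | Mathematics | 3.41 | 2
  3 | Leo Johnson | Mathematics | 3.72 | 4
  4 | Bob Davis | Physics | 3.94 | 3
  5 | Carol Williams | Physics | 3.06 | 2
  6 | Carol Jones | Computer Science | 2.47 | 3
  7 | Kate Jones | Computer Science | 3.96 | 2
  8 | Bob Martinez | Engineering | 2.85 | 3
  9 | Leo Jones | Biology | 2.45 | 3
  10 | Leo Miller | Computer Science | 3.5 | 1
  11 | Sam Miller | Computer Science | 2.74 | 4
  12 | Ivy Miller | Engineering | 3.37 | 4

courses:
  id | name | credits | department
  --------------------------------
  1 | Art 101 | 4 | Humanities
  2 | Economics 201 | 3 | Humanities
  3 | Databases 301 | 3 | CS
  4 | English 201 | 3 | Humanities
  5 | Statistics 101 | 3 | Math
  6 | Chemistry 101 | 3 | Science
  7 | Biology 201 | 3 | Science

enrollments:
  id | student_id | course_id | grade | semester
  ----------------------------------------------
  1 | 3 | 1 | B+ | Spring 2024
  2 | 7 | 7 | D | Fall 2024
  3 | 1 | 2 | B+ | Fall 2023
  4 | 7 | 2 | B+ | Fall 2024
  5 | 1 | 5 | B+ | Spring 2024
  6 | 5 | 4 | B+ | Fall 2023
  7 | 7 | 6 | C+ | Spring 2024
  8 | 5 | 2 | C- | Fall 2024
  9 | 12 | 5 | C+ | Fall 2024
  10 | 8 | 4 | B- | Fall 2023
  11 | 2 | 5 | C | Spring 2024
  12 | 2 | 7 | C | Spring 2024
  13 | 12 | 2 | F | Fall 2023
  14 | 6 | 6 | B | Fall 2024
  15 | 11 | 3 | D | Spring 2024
SELECT p.name FROM students p LEFT JOIN enrollments c ON c.student_id = p.id WHERE c.id IS NULL

Execution result:
name
Bob Davis
Leo Jones
Leo Miller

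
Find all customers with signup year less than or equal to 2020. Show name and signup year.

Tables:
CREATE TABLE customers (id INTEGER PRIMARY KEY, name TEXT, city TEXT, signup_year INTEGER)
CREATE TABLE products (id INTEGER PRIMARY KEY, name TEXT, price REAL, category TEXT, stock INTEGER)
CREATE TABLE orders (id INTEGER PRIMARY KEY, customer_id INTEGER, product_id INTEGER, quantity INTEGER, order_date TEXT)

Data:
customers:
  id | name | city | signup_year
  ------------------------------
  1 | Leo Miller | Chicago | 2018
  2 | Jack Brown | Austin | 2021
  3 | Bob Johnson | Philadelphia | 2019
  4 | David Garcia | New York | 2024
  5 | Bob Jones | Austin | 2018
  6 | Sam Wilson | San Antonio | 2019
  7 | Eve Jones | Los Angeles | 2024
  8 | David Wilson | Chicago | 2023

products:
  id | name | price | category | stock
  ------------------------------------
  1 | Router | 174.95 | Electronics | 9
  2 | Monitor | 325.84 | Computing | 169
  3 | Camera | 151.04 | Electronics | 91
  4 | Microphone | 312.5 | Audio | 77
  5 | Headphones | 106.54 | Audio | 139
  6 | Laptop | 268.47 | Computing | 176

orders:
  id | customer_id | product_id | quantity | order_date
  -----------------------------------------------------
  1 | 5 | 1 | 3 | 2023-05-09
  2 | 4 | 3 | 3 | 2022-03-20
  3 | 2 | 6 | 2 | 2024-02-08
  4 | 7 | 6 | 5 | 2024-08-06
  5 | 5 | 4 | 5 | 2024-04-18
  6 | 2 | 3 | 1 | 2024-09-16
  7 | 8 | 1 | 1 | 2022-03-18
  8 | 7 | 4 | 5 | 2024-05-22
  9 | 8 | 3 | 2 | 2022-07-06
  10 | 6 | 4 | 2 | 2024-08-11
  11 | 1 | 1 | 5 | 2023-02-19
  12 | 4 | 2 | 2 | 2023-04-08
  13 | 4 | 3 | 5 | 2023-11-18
SELECT name, signup_year FROM customers WHERE signup_year <= 2020

Execution result:
name | signup_year
Leo Miller | 2018
Bob Johnson | 2019
Bob Jones | 2018
Sam Wilson | 2019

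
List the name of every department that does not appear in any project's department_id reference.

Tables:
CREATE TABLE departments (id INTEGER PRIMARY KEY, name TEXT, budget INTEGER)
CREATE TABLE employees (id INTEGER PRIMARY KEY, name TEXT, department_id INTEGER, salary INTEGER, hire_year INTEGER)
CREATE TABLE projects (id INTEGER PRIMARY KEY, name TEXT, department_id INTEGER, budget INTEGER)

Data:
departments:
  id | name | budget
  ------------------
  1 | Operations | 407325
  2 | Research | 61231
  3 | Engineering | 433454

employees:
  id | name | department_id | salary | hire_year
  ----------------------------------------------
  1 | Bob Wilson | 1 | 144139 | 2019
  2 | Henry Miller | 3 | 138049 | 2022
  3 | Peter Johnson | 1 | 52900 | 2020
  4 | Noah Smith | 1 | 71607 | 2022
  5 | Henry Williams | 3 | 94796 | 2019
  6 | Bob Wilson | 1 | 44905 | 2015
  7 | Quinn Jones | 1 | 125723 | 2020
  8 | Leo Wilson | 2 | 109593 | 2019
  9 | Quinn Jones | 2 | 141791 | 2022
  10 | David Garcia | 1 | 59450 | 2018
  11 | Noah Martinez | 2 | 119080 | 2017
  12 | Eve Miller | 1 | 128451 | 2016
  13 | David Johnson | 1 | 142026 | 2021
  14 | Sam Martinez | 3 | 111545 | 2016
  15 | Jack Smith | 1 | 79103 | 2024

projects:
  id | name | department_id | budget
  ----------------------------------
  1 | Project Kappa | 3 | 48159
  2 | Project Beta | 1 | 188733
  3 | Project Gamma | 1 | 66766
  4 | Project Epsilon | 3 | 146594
SELECT p.name FROM departments p LEFT JOIN projects c ON c.department_id = p.id WHERE c.id IS NULL

Execution result:
Research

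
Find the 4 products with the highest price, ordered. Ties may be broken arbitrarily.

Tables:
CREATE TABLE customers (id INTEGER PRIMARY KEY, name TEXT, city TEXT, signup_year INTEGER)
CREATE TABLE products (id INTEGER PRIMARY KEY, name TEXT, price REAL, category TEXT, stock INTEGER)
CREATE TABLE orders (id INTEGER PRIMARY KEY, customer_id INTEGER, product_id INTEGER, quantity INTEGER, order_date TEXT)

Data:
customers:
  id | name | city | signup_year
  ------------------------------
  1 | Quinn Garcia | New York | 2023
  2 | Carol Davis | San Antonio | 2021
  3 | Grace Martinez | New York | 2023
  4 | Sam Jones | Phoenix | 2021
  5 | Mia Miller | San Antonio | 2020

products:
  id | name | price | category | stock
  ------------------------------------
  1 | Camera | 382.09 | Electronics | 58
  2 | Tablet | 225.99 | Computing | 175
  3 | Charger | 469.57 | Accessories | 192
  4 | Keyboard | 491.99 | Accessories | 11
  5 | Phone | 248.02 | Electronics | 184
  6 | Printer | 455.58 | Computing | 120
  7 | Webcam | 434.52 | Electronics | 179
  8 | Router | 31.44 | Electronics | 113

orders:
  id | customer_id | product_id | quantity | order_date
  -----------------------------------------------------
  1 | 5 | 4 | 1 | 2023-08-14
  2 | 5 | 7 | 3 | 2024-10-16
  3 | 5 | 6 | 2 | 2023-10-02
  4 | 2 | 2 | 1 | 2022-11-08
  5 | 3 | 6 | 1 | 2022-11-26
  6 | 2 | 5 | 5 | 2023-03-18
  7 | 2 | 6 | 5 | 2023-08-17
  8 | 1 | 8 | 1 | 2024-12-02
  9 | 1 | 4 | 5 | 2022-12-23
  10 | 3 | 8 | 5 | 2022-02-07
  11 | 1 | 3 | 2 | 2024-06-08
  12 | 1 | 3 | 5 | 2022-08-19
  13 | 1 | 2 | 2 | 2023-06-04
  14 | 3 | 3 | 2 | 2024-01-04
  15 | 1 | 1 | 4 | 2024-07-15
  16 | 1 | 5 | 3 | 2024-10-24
SELECT name, price FROM products ORDER BY price DESC LIMIT 4

Execution result:
name | price
Keyboard | 491.99
Charger | 469.57
Printer | 455.58
Webcam | 434.52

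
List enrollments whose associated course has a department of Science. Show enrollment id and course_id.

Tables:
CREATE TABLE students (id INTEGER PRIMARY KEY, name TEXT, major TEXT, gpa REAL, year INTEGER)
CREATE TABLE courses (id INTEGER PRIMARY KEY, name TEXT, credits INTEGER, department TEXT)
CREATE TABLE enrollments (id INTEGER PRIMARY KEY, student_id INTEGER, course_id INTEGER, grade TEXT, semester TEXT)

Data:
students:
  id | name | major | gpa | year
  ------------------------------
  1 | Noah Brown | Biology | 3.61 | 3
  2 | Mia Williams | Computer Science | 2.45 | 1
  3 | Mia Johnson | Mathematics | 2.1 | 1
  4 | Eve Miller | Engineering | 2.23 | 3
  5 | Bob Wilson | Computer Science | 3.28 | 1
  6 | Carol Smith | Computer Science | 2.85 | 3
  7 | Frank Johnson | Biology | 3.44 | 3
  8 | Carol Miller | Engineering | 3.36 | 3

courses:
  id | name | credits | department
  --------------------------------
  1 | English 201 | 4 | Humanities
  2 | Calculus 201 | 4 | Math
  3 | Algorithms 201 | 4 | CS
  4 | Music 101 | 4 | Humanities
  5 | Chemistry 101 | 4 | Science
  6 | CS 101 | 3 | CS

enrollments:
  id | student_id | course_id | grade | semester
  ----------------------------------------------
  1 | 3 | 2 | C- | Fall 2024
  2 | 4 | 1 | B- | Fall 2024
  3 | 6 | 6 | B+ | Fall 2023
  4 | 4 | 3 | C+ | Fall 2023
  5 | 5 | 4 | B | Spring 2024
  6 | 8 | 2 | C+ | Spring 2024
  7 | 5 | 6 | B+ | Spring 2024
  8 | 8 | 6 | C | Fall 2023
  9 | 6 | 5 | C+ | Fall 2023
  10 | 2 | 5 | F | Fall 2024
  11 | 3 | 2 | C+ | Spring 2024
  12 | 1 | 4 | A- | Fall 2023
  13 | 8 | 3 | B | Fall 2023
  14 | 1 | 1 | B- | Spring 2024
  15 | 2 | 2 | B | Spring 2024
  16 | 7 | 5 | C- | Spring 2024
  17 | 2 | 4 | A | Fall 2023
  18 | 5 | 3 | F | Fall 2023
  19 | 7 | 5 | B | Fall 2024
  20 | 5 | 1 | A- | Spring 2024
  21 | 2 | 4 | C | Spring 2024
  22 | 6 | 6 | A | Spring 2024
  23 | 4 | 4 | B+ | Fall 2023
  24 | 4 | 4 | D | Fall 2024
SELECT id, course_id FROM enrollments WHERE course_id IN (SELECT id FROM courses WHERE department = 'Science')

Execution result:
id | course_id
9 | 5
10 | 5
16 | 5
19 | 5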